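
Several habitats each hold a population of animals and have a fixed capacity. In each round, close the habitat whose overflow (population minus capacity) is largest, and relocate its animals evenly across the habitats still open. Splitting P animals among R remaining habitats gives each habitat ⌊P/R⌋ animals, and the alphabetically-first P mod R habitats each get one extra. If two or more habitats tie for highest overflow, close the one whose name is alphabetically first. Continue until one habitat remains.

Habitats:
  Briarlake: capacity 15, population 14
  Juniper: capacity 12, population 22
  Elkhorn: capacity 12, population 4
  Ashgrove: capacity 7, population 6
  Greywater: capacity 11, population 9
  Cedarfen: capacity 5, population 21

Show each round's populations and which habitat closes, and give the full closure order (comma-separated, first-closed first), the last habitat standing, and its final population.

Round 1: Ashgrove=6 Briarlake=14 Cedarfen=21 Elkhorn=4 Greywater=9 Juniper=22 → close Cedarfen (overflow 16)
  21÷5 = 4 each, +1 to first 1
Round 2: Ashgrove=11 Briarlake=18 Elkhorn=8 Greywater=13 Juniper=26 → close Juniper (overflow 14)
  26÷4 = 6 each, +1 to first 2
Round 3: Ashgrove=18 Briarlake=25 Elkhorn=14 Greywater=19 → close Ashgrove (overflow 11)
  18÷3 = 6 each, +1 to first 0
Round 4: Briarlake=31 Elkhorn=20 Greywater=25 → close Briarlake (overflow 16)
  31÷2 = 15 each, +1 to first 1
Round 5: Elkhorn=36 Greywater=40 → close Greywater (overflow 29)
  40÷1 = 40 each, +1 to first 0

Closure order: Cedarfen, Juniper, Ashgrove, Briarlake, Greywater
Last habitat: Elkhorn with 76 animals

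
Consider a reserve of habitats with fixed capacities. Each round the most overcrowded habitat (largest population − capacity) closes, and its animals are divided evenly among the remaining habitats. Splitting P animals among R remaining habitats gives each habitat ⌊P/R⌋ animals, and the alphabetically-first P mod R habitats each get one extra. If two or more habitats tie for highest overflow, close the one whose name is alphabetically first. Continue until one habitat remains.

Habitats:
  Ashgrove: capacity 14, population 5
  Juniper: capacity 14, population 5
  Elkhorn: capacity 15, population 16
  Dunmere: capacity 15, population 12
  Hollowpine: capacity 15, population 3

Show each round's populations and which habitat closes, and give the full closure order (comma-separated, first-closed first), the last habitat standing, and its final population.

Round 1: Ashgrove=5 Dunmere=12 Elkhorn=16 Hollowpine=3 Juniper=5 → close Elkhorn (overflow 1)
  16÷4 = 4 each, +1 to first 0
Round 2: Ashgrove=9 Dunmere=16 Hollowpine=7 Juniper=9 → close Dunmere (overflow 1)
  16÷3 = 5 each, +1 to first 1
Round 3: Ashgrove=15 Hollowpine=12 Juniper=14 → close Ashgrove (overflow 1)
  15÷2 = 7 each, +1 to first 1
Round 4: Hollowpine=20 Juniper=21 → close Juniper (overflow 7)
  21÷1 = 21 each, +1 to first 0

Closure order: Elkhorn, Dunmere, Ashgrove, Juniper
Last habitat: Hollowpine with 41 animals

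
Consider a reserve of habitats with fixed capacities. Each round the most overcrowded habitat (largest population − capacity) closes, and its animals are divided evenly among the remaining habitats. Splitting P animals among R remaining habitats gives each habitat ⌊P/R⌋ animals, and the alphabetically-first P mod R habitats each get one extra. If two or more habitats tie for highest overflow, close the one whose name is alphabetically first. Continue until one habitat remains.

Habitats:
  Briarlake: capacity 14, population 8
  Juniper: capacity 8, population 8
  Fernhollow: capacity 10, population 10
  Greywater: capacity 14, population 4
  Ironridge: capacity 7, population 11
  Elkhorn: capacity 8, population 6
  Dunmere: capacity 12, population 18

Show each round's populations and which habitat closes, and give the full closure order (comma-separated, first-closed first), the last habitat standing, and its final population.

Round 1: Briarlake=8 Dunmere=18 Elkhorn=6 Fernhollow=10 Greywater=4 Ironridge=11 Juniper=8 → close Dunmere (overflow 6)
  18÷6 = 3 each, +1 to first 0
Round 2: Briarlake=11 Elkhorn=9 Fernhollow=13 Greywater=7 Ironridge=14 Juniper=11 → close Ironridge (overflow 7)
  14÷5 = 2 each, +1 to first 4
Round 3: Briarlake=14 Elkhorn=12 Fernhollow=16 Greywater=10 Juniper=13 → close Fernhollow (overflow 6)
  16÷4 = 4 each, +1 to first 0
Round 4: Briarlake=18 Elkhorn=16 Greywater=14 Juniper=17 → close Juniper (overflow 9)
  17÷3 = 5 each, +1 to first 2
Round 5: Briarlake=24 Elkhorn=22 Greywater=19 → close Elkhorn (overflow 14)
  22÷2 = 11 each, +1 to first 0
Round 6: Briarlake=35 Greywater=30 → close Briarlake (overflow 21)
  35÷1 = 35 each, +1 to first 0

Closure order: Dunmere, Ironridge, Fernhollow, Juniper, Elkhorn, Briarlake
Last habitat: Greywater with 65 animals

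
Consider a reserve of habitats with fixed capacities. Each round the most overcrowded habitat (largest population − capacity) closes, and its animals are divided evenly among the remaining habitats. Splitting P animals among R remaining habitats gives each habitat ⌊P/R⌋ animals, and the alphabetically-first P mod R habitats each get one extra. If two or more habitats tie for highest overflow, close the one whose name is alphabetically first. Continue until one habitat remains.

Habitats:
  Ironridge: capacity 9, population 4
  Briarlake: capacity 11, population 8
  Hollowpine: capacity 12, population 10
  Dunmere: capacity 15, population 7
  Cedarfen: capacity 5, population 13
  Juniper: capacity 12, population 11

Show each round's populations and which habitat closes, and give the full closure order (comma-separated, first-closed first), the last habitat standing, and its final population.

Round 1: Briarlake=8 Cedarfen=13 Dunmere=7 Hollowpine=10 Ironridge=4 Juniper=11 → close Cedarfen (overflow 8)
  13÷5 = 2 each, +1 to first 3
Round 2: Briarlake=11 Dunmere=10 Hollowpine=13 Ironridge=6 Juniper=13 → close Hollowpine (overflow 1)
  13÷4 = 3 each, +1 to first 1
Round 3: Briarlake=15 Dunmere=13 Ironridge=9 Juniper=16 → close Briarlake (overflow 4)
  15÷3 = 5 each, +1 to first 0
Round 4: Dunmere=18 Ironridge=14 Juniper=21 → close Juniper (overflow 9)
  21÷2 = 10 each, +1 to first 1
Round 5: Dunmere=29 Ironridge=24 → close Ironridge (overflow 15)
  24÷1 = 24 each, +1 to first 0

Closure order: Cedarfen, Hollowpine, Briarlake, Juniper, Ironridge
Last habitat: Dunmere with 53 animals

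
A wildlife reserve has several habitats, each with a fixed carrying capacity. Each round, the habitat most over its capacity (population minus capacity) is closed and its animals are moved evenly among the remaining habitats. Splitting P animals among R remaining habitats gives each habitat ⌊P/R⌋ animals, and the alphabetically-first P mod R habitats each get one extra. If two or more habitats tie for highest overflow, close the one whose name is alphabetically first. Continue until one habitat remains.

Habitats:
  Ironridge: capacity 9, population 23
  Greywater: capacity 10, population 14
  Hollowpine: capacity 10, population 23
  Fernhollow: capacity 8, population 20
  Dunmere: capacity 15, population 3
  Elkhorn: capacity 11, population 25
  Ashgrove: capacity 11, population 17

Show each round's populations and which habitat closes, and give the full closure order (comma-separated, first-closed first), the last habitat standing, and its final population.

Closure order: Elkhorn, Ironridge, Hollowpine, Fernhollow, Ashgrove, Greywater
Last habitat: Dunmere with 125 animals

Round 1: Ashgrove=17 Dunmere=3 Elkhorn=25 Fernhollow=20 Greywater=14 Hollowpine=23 Ironridge=23 → close Elkhorn (overflow 14)
  25÷6 = 4 each, +1 to first 1
Round 2: Ashgrove=22 Dunmere=7 Fernhollow=24 Greywater=18 Hollowpine=27 Ironridge=27 → close Ironridge (overflow 18)
  27÷5 = 5 each, +1 to first 2
Round 3: Ashgrove=28 Dunmere=13 Fernhollow=29 Greywater=23 Hollowpine=32 → close Hollowpine (overflow 22)
  32÷4 = 8 each, +1 to first 0
Round 4: Ashgrove=36 Dunmere=21 Fernhollow=37 Greywater=31 → close Fernhollow (overflow 29)
  37÷3 = 12 each, +1 to first 1
Round 5: Ashgrove=49 Dunmere=33 Greywater=43 → close Ashgrove (overflow 38)
  49÷2 = 24 each, +1 to first 1
Round 6: Dunmere=58 Greywater=67 → close Greywater (overflow 57)
  67÷1 = 67 each, +1 to first 0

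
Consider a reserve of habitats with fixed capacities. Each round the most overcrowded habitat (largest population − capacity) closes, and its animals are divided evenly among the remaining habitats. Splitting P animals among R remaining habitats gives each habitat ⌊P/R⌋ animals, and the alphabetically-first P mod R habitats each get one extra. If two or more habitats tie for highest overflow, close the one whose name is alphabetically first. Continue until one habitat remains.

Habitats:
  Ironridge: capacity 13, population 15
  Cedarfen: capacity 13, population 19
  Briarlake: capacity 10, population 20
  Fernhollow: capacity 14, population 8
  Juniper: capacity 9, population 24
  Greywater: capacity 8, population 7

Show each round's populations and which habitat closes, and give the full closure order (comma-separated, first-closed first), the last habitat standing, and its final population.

Round 1: Briarlake=20 Cedarfen=19 Fernhollow=8 Greywater=7 Ironridge=15 Juniper=24 → close Juniper (overflow 15)
  24÷5 = 4 each, +1 to first 4
Round 2: Briarlake=25 Cedarfen=24 Fernhollow=13 Greywater=12 Ironridge=19 → close Briarlake (overflow 15)
  25÷4 = 6 each, +1 to first 1
Round 3: Cedarfen=31 Fernhollow=19 Greywater=18 Ironridge=25 → close Cedarfen (overflow 18)
  31÷3 = 10 each, +1 to first 1
Round 4: Fernhollow=30 Greywater=28 Ironridge=35 → close Ironridge (overflow 22)
  35÷2 = 17 each, +1 to first 1
Round 5: Fernhollow=48 Greywater=45 → close Greywater (overflow 37)
  45÷1 = 45 each, +1 to first 0

Closure order: Juniper, Briarlake, Cedarfen, Ironridge, Greywater
Last habitat: Fernhollow with 93 animals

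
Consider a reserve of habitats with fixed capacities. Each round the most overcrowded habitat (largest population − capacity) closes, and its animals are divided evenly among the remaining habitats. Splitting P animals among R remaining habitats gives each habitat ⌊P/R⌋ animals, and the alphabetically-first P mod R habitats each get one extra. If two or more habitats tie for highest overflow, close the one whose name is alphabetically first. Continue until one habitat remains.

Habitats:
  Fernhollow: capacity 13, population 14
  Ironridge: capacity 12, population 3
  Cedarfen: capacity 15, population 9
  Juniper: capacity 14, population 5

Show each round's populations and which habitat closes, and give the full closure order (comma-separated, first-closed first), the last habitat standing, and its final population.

Closure order: Fernhollow, Cedarfen, Ironridge
Last habitat: Juniper with 31 animals

Round 1: Cedarfen=9 Fernhollow=14 Ironridge=3 Juniper=5 → close Fernhollow (overflow 1)
  14÷3 = 4 each, +1 to first 2
Round 2: Cedarfen=14 Ironridge=8 Juniper=9 → close Cedarfen (overflow -1)
  14÷2 = 7 each, +1 to first 0
Round 3: Ironridge=15 Juniper=16 → close Ironridge (overflow 3)
  15÷1 = 15 each, +1 to first 0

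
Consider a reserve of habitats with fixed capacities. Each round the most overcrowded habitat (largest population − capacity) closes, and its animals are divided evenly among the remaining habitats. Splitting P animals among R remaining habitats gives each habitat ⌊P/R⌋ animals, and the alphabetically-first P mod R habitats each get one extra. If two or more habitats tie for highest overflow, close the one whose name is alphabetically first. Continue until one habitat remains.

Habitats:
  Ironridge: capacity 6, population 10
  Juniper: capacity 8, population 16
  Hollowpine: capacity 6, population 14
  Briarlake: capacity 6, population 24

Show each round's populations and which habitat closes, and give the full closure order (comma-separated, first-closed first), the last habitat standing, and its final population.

Round 1: Briarlake=24 Hollowpine=14 Ironridge=10 Juniper=16 → close Briarlake (overflow 18)
  24÷3 = 8 each, +1 to first 0
Round 2: Hollowpine=22 Ironridge=18 Juniper=24 → close Hollowpine (overflow 16)
  22÷2 = 11 each, +1 to first 0
Round 3: Ironridge=29 Juniper=35 → close Juniper (overflow 27)
  35÷1 = 35 each, +1 to first 0

Closure order: Briarlake, Hollowpine, Juniper
Last habitat: Ironridge with 64 animals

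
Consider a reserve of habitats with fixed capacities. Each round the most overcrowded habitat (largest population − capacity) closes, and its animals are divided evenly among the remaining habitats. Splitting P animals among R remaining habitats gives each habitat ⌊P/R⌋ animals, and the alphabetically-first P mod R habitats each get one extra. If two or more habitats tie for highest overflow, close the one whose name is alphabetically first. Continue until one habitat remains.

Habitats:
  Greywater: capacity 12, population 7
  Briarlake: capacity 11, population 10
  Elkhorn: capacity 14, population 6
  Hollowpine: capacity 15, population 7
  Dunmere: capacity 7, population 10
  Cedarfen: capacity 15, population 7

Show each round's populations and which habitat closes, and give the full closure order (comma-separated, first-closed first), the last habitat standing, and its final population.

Closure order: Dunmere, Briarlake, Greywater, Cedarfen, Elkhorn
Last habitat: Hollowpine with 47 animals

Round 1: Briarlake=10 Cedarfen=7 Dunmere=10 Elkhorn=6 Greywater=7 Hollowpine=7 → close Dunmere (overflow 3)
  10÷5 = 2 each, +1 to first 0
Round 2: Briarlake=12 Cedarfen=9 Elkhorn=8 Greywater=9 Hollowpine=9 → close Briarlake (overflow 1)
  12÷4 = 3 each, +1 to first 0
Round 3: Cedarfen=12 Elkhorn=11 Greywater=12 Hollowpine=12 → close Greywater (overflow 0)
  12÷3 = 4 each, +1 to first 0
Round 4: Cedarfen=16 Elkhorn=15 Hollowpine=16 → close Cedarfen (overflow 1)
  16÷2 = 8 each, +1 to first 0
Round 5: Elkhorn=23 Hollowpine=24 → close Elkhorn (overflow 9)
  23÷1 = 23 each, +1 to first 0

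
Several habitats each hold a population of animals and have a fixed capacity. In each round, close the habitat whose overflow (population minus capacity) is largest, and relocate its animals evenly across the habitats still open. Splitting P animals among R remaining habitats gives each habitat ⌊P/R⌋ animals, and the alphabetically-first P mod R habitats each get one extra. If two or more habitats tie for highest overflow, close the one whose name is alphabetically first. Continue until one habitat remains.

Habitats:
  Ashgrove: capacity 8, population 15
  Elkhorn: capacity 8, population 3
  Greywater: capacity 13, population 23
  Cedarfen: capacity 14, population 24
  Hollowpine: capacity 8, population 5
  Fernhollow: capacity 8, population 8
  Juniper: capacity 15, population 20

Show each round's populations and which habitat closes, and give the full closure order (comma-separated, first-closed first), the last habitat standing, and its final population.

Closure order: Cedarfen, Greywater, Ashgrove, Juniper, Fernhollow, Elkhorn
Last habitat: Hollowpine with 98 animals

Round 1: Ashgrove=15 Cedarfen=24 Elkhorn=3 Fernhollow=8 Greywater=23 Hollowpine=5 Juniper=20 → close Cedarfen (overflow 10)
  24÷6 = 4 each, +1 to first 0
Round 2: Ashgrove=19 Elkhorn=7 Fernhollow=12 Greywater=27 Hollowpine=9 Juniper=24 → close Greywater (overflow 14)
  27÷5 = 5 each, +1 to first 2
Round 3: Ashgrove=25 Elkhorn=13 Fernhollow=17 Hollowpine=14 Juniper=29 → close Ashgrove (overflow 17)
  25÷4 = 6 each, +1 to first 1
Round 4: Elkhorn=20 Fernhollow=23 Hollowpine=20 Juniper=35 → close Juniper (overflow 20)
  35÷3 = 11 each, +1 to first 2
Round 5: Elkhorn=32 Fernhollow=35 Hollowpine=31 → close Fernhollow (overflow 27)
  35÷2 = 17 each, +1 to first 1
Round 6: Elkhorn=50 Hollowpine=48 → close Elkhorn (overflow 42)
  50÷1 = 50 each, +1 to first 0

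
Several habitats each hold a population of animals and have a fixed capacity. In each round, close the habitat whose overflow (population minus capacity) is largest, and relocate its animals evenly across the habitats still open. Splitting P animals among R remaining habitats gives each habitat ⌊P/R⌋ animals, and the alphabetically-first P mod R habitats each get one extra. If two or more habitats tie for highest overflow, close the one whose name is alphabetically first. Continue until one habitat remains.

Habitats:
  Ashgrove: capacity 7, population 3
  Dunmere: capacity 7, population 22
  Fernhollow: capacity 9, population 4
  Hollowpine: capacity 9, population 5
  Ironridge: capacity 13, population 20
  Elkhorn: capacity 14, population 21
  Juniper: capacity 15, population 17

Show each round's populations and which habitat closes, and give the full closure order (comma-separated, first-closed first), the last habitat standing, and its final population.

Closure order: Dunmere, Elkhorn, Ironridge, Juniper, Ashgrove, Fernhollow
Last habitat: Hollowpine with 92 animals

Round 1: Ashgrove=3 Dunmere=22 Elkhorn=21 Fernhollow=4 Hollowpine=5 Ironridge=20 Juniper=17 → close Dunmere (overflow 15)
  22÷6 = 3 each, +1 to first 4
Round 2: Ashgrove=7 Elkhorn=25 Fernhollow=8 Hollowpine=9 Ironridge=23 Juniper=20 → close Elkhorn (overflow 11)
  25÷5 = 5 each, +1 to first 0
Round 3: Ashgrove=12 Fernhollow=13 Hollowpine=14 Ironridge=28 Juniper=25 → close Ironridge (overflow 15)
  28÷4 = 7 each, +1 to first 0
Round 4: Ashgrove=19 Fernhollow=20 Hollowpine=21 Juniper=32 → close Juniper (overflow 17)
  32÷3 = 10 each, +1 to first 2
Round 5: Ashgrove=30 Fernhollow=31 Hollowpine=31 → close Ashgrove (overflow 23)
  30÷2 = 15 each, +1 to first 0
Round 6: Fernhollow=46 Hollowpine=46 → close Fernhollow (overflow 37)
  46÷1 = 46 each, +1 to first 0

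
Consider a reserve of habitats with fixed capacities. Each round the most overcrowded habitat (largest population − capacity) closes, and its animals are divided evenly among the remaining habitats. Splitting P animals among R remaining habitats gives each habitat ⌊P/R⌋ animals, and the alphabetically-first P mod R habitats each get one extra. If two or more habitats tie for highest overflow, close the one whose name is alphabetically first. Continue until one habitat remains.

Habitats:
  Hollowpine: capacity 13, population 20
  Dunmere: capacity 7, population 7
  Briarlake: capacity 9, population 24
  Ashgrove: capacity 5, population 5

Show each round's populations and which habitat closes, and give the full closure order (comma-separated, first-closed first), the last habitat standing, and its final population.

Round 1: Ashgrove=5 Briarlake=24 Dunmere=7 Hollowpine=20 → close Briarlake (overflow 15)
  24÷3 = 8 each, +1 to first 0
Round 2: Ashgrove=13 Dunmere=15 Hollowpine=28 → close Hollowpine (overflow 15)
  28÷2 = 14 each, +1 to first 0
Round 3: Ashgrove=27 Dunmere=29 → close Ashgrove (overflow 22)
  27÷1 = 27 each, +1 to first 0

Closure order: Briarlake, Hollowpine, Ashgrove
Last habitat: Dunmere with 56 animals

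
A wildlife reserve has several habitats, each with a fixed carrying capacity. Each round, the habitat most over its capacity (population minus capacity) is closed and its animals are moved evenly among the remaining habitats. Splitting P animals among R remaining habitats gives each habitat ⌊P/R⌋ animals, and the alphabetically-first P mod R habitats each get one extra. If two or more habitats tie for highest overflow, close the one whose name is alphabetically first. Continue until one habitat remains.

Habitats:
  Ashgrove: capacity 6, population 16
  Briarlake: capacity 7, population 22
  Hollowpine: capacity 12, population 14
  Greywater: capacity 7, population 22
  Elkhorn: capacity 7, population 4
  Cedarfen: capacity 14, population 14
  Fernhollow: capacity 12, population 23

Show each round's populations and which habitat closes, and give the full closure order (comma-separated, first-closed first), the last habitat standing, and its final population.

Closure order: Briarlake, Greywater, Fernhollow, Ashgrove, Hollowpine, Cedarfen
Last habitat: Elkhorn with 115 animals

Round 1: Ashgrove=16 Briarlake=22 Cedarfen=14 Elkhorn=4 Fernhollow=23 Greywater=22 Hollowpine=14 → close Briarlake (overflow 15)
  22÷6 = 3 each, +1 to first 4
Round 2: Ashgrove=20 Cedarfen=18 Elkhorn=8 Fernhollow=27 Greywater=25 Hollowpine=17 → close Greywater (overflow 18)
  25÷5 = 5 each, +1 to first 0
Round 3: Ashgrove=25 Cedarfen=23 Elkhorn=13 Fernhollow=32 Hollowpine=22 → close Fernhollow (overflow 20)
  32÷4 = 8 each, +1 to first 0
Round 4: Ashgrove=33 Cedarfen=31 Elkhorn=21 Hollowpine=30 → close Ashgrove (overflow 27)
  33÷3 = 11 each, +1 to first 0
Round 5: Cedarfen=42 Elkhorn=32 Hollowpine=41 → close Hollowpine (overflow 29)
  41÷2 = 20 each, +1 to first 1
Round 6: Cedarfen=63 Elkhorn=52 → close Cedarfen (overflow 49)
  63÷1 = 63 each, +1 to first 0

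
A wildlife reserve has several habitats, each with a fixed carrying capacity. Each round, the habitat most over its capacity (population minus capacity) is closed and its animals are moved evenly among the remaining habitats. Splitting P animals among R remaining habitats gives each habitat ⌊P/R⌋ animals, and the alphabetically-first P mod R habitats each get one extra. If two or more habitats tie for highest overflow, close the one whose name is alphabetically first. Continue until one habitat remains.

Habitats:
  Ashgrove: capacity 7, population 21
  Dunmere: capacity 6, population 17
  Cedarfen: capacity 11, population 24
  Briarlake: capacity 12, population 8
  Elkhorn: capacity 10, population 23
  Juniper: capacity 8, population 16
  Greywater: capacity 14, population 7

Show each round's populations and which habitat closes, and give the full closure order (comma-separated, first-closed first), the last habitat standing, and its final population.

Closure order: Ashgrove, Cedarfen, Elkhorn, Dunmere, Juniper, Briarlake
Last habitat: Greywater with 116 animals

Round 1: Ashgrove=21 Briarlake=8 Cedarfen=24 Dunmere=17 Elkhorn=23 Greywater=7 Juniper=16 → close Ashgrove (overflow 14)
  21÷6 = 3 each, +1 to first 3
Round 2: Briarlake=12 Cedarfen=28 Dunmere=21 Elkhorn=26 Greywater=10 Juniper=19 → close Cedarfen (overflow 17)
  28÷5 = 5 each, +1 to first 3
Round 3: Briarlake=18 Dunmere=27 Elkhorn=32 Greywater=15 Juniper=24 → close Elkhorn (overflow 22)
  32÷4 = 8 each, +1 to first 0
Round 4: Briarlake=26 Dunmere=35 Greywater=23 Juniper=32 → close Dunmere (overflow 29)
  35÷3 = 11 each, +1 to first 2
Round 5: Briarlake=38 Greywater=35 Juniper=43 → close Juniper (overflow 35)
  43÷2 = 21 each, +1 to first 1
Round 6: Briarlake=60 Greywater=56 → close Briarlake (overflow 48)
  60÷1 = 60 each, +1 to first 0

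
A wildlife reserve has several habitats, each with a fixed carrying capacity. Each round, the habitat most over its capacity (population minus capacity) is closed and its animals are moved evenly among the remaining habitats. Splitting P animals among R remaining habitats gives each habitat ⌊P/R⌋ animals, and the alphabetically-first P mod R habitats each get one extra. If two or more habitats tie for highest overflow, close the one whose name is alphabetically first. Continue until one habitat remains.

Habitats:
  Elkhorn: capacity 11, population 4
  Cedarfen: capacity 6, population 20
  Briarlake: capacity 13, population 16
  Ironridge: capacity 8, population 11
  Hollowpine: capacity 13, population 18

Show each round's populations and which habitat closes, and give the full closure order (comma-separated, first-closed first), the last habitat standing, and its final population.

Round 1: Briarlake=16 Cedarfen=20 Elkhorn=4 Hollowpine=18 Ironridge=11 → close Cedarfen (overflow 14)
  20÷4 = 5 each, +1 to first 0
Round 2: Briarlake=21 Elkhorn=9 Hollowpine=23 Ironridge=16 → close Hollowpine (overflow 10)
  23÷3 = 7 each, +1 to first 2
Round 3: Briarlake=29 Elkhorn=17 Ironridge=23 → close Briarlake (overflow 16)
  29÷2 = 14 each, +1 to first 1
Round 4: Elkhorn=32 Ironridge=37 → close Ironridge (overflow 29)
  37÷1 = 37 each, +1 to first 0

Closure order: Cedarfen, Hollowpine, Briarlake, Ironridge
Last habitat: Elkhorn with 69 animals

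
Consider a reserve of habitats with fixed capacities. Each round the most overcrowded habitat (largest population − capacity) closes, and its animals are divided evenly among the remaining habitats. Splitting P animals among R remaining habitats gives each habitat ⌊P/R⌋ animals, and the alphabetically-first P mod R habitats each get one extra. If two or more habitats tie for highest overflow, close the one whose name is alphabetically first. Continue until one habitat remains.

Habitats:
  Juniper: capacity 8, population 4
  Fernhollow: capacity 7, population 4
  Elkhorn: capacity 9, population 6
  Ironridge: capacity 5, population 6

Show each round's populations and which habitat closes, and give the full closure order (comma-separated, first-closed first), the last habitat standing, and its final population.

Closure order: Ironridge, Elkhorn, Fernhollow
Last habitat: Juniper with 20 animals

Round 1: Elkhorn=6 Fernhollow=4 Ironridge=6 Juniper=4 → close Ironridge (overflow 1)
  6÷3 = 2 each, +1 to first 0
Round 2: Elkhorn=8 Fernhollow=6 Juniper=6 → close Elkhorn (overflow -1)
  8÷2 = 4 each, +1 to first 0
Round 3: Fernhollow=10 Juniper=10 → close Fernhollow (overflow 3)
  10÷1 = 10 each, +1 to first 0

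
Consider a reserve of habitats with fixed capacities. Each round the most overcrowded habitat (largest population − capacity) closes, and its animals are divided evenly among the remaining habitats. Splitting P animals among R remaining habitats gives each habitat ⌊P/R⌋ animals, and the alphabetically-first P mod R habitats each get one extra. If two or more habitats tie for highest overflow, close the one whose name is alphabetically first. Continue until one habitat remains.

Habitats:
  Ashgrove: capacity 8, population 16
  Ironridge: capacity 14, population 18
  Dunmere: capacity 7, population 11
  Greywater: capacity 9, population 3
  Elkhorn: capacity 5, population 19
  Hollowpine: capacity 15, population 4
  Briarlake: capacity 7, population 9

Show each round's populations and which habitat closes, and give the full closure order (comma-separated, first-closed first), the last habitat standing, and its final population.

Round 1: Ashgrove=16 Briarlake=9 Dunmere=11 Elkhorn=19 Greywater=3 Hollowpine=4 Ironridge=18 → close Elkhorn (overflow 14)
  19÷6 = 3 each, +1 to first 1
Round 2: Ashgrove=20 Briarlake=12 Dunmere=14 Greywater=6 Hollowpine=7 Ironridge=21 → close Ashgrove (overflow 12)
  20÷5 = 4 each, +1 to first 0
Round 3: Briarlake=16 Dunmere=18 Greywater=10 Hollowpine=11 Ironridge=25 → close Dunmere (overflow 11)
  18÷4 = 4 each, +1 to first 2
Round 4: Briarlake=21 Greywater=15 Hollowpine=15 Ironridge=29 → close Ironridge (overflow 15)
  29÷3 = 9 each, +1 to first 2
Round 5: Briarlake=31 Greywater=25 Hollowpine=24 → close Briarlake (overflow 24)
  31÷2 = 15 each, +1 to first 1
Round 6: Greywater=41 Hollowpine=39 → close Greywater (overflow 32)
  41÷1 = 41 each, +1 to first 0

Closure order: Elkhorn, Ashgrove, Dunmere, Ironridge, Briarlake, Greywater
Last habitat: Hollowpine with 80 animals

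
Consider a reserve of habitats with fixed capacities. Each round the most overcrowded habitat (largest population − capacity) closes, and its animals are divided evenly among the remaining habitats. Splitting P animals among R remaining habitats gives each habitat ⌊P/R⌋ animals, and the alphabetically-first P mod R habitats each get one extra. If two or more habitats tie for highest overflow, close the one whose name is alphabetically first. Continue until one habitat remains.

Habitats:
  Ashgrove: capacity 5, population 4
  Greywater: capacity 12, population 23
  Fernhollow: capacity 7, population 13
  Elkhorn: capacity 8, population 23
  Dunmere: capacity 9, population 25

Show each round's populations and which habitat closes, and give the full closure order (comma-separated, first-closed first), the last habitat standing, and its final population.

Round 1: Ashgrove=4 Dunmere=25 Elkhorn=23 Fernhollow=13 Greywater=23 → close Dunmere (overflow 16)
  25÷4 = 6 each, +1 to first 1
Round 2: Ashgrove=11 Elkhorn=29 Fernhollow=19 Greywater=29 → close Elkhorn (overflow 21)
  29÷3 = 9 each, +1 to first 2
Round 3: Ashgrove=21 Fernhollow=29 Greywater=38 → close Greywater (overflow 26)
  38÷2 = 19 each, +1 to first 0
Round 4: Ashgrove=40 Fernhollow=48 → close Fernhollow (overflow 41)
  48÷1 = 48 each, +1 to first 0

Closure order: Dunmere, Elkhorn, Greywater, Fernhollow
Last habitat: Ashgrove with 88 animals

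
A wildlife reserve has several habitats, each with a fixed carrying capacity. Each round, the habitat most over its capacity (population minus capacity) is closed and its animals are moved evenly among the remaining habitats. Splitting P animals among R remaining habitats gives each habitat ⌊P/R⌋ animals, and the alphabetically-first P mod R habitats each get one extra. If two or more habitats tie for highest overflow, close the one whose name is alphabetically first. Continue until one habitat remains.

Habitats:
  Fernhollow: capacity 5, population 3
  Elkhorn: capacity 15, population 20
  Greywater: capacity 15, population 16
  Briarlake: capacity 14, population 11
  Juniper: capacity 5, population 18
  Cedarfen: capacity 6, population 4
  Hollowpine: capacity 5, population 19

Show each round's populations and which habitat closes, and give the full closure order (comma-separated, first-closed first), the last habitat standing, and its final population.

Round 1: Briarlake=11 Cedarfen=4 Elkhorn=20 Fernhollow=3 Greywater=16 Hollowpine=19 Juniper=18 → close Hollowpine (overflow 14)
  19÷6 = 3 each, +1 to first 1
Round 2: Briarlake=15 Cedarfen=7 Elkhorn=23 Fernhollow=6 Greywater=19 Juniper=21 → close Juniper (overflow 16)
  21÷5 = 4 each, +1 to first 1
Round 3: Briarlake=20 Cedarfen=11 Elkhorn=27 Fernhollow=10 Greywater=23 → close Elkhorn (overflow 12)
  27÷4 = 6 each, +1 to first 3
Round 4: Briarlake=27 Cedarfen=18 Fernhollow=17 Greywater=29 → close Greywater (overflow 14)
  29÷3 = 9 each, +1 to first 2
Round 5: Briarlake=37 Cedarfen=28 Fernhollow=26 → close Briarlake (overflow 23)
  37÷2 = 18 each, +1 to first 1
Round 6: Cedarfen=47 Fernhollow=44 → close Cedarfen (overflow 41)
  47÷1 = 47 each, +1 to first 0

Closure order: Hollowpine, Juniper, Elkhorn, Greywater, Briarlake, Cedarfen
Last habitat: Fernhollow with 91 animals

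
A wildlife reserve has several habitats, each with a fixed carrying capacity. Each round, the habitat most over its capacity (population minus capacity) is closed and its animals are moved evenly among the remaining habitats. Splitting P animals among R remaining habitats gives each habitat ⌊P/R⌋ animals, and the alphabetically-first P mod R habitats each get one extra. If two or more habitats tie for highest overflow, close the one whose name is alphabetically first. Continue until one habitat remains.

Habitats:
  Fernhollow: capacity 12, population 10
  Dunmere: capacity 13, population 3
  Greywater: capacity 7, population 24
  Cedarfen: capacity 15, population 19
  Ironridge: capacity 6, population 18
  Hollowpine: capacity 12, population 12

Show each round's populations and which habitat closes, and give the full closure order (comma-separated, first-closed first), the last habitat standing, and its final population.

Round 1: Cedarfen=19 Dunmere=3 Fernhollow=10 Greywater=24 Hollowpine=12 Ironridge=18 → close Greywater (overflow 17)
  24÷5 = 4 each, +1 to first 4
Round 2: Cedarfen=24 Dunmere=8 Fernhollow=15 Hollowpine=17 Ironridge=22 → close Ironridge (overflow 16)
  22÷4 = 5 each, +1 to first 2
Round 3: Cedarfen=30 Dunmere=14 Fernhollow=20 Hollowpine=22 → close Cedarfen (overflow 15)
  30÷3 = 10 each, +1 to first 0
Round 4: Dunmere=24 Fernhollow=30 Hollowpine=32 → close Hollowpine (overflow 20)
  32÷2 = 16 each, +1 to first 0
Round 5: Dunmere=40 Fernhollow=46 → close Fernhollow (overflow 34)
  46÷1 = 46 each, +1 to first 0

Closure order: Greywater, Ironridge, Cedarfen, Hollowpine, Fernhollow
Last habitat: Dunmere with 86 animals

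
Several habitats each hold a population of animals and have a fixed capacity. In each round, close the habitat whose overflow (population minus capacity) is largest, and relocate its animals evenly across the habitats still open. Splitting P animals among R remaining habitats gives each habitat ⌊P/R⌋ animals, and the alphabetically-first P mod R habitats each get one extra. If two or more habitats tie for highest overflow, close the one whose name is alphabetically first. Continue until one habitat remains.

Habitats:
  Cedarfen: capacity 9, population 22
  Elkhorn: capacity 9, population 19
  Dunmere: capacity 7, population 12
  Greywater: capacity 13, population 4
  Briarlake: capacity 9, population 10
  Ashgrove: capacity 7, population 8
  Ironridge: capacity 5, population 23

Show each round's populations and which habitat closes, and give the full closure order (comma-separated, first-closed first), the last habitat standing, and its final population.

Closure order: Ironridge, Cedarfen, Elkhorn, Dunmere, Ashgrove, Briarlake
Last habitat: Greywater with 98 animals

Round 1: Ashgrove=8 Briarlake=10 Cedarfen=22 Dunmere=12 Elkhorn=19 Greywater=4 Ironridge=23 → close Ironridge (overflow 18)
  23÷6 = 3 each, +1 to first 5
Round 2: Ashgrove=12 Briarlake=14 Cedarfen=26 Dunmere=16 Elkhorn=23 Greywater=7 → close Cedarfen (overflow 17)
  26÷5 = 5 each, +1 to first 1
Round 3: Ashgrove=18 Briarlake=19 Dunmere=21 Elkhorn=28 Greywater=12 → close Elkhorn (overflow 19)
  28÷4 = 7 each, +1 to first 0
Round 4: Ashgrove=25 Briarlake=26 Dunmere=28 Greywater=19 → close Dunmere (overflow 21)
  28÷3 = 9 each, +1 to first 1
Round 5: Ashgrove=35 Briarlake=35 Greywater=28 → close Ashgrove (overflow 28)
  35÷2 = 17 each, +1 to first 1
Round 6: Briarlake=53 Greywater=45 → close Briarlake (overflow 44)
  53÷1 = 53 each, +1 to first 0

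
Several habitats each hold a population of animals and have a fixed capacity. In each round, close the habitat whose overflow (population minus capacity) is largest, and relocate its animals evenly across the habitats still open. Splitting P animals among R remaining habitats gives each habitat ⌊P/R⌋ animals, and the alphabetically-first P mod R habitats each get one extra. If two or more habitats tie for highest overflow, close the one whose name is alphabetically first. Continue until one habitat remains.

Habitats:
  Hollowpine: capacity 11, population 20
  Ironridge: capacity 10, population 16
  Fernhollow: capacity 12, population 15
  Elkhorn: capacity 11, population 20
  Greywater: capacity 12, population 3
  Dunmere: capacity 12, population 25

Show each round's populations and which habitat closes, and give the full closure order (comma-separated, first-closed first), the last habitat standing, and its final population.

Round 1: Dunmere=25 Elkhorn=20 Fernhollow=15 Greywater=3 Hollowpine=20 Ironridge=16 → close Dunmere (overflow 13)
  25÷5 = 5 each, +1 to first 0
Round 2: Elkhorn=25 Fernhollow=20 Greywater=8 Hollowpine=25 Ironridge=21 → close Elkhorn (overflow 14)
  25÷4 = 6 each, +1 to first 1
Round 3: Fernhollow=27 Greywater=14 Hollowpine=31 Ironridge=27 → close Hollowpine (overflow 20)
  31÷3 = 10 each, +1 to first 1
Round 4: Fernhollow=38 Greywater=24 Ironridge=37 → close Ironridge (overflow 27)
  37÷2 = 18 each, +1 to first 1
Round 5: Fernhollow=57 Greywater=42 → close Fernhollow (overflow 45)
  57÷1 = 57 each, +1 to first 0

Closure order: Dunmere, Elkhorn, Hollowpine, Ironridge, Fernhollow
Last habitat: Greywater with 99 animals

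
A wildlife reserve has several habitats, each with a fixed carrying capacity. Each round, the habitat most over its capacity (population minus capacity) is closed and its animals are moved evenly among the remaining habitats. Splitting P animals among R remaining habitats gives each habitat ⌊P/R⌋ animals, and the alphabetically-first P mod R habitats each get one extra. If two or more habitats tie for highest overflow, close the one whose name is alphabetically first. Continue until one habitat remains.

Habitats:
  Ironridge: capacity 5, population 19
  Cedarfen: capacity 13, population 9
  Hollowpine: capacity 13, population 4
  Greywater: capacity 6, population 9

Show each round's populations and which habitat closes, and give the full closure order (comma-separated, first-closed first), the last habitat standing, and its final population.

Round 1: Cedarfen=9 Greywater=9 Hollowpine=4 Ironridge=19 → close Ironridge (overflow 14)
  19÷3 = 6 each, +1 to first 1
Round 2: Cedarfen=16 Greywater=15 Hollowpine=10 → close Greywater (overflow 9)
  15÷2 = 7 each, +1 to first 1
Round 3: Cedarfen=24 Hollowpine=17 → close Cedarfen (overflow 11)
  24÷1 = 24 each, +1 to first 0

Closure order: Ironridge, Greywater, Cedarfen
Last habitat: Hollowpine with 41 animals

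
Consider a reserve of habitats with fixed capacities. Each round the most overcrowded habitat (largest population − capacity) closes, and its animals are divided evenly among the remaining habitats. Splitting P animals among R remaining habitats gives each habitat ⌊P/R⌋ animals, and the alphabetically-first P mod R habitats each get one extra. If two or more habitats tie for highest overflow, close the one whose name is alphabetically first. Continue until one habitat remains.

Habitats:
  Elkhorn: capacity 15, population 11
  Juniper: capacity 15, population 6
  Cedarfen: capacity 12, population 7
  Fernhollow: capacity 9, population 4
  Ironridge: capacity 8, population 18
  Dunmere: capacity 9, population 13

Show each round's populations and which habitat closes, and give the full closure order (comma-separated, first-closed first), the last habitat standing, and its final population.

Round 1: Cedarfen=7 Dunmere=13 Elkhorn=11 Fernhollow=4 Ironridge=18 Juniper=6 → close Ironridge (overflow 10)
  18÷5 = 3 each, +1 to first 3
Round 2: Cedarfen=11 Dunmere=17 Elkhorn=15 Fernhollow=7 Juniper=9 → close Dunmere (overflow 8)
  17÷4 = 4 each, +1 to first 1
Round 3: Cedarfen=16 Elkhorn=19 Fernhollow=11 Juniper=13 → close Cedarfen (overflow 4)
  16÷3 = 5 each, +1 to first 1
Round 4: Elkhorn=25 Fernhollow=16 Juniper=18 → close Elkhorn (overflow 10)
  25÷2 = 12 each, +1 to first 1
Round 5: Fernhollow=29 Juniper=30 → close Fernhollow (overflow 20)
  29÷1 = 29 each, +1 to first 0

Closure order: Ironridge, Dunmere, Cedarfen, Elkhorn, Fernhollow
Last habitat: Juniper with 59 animals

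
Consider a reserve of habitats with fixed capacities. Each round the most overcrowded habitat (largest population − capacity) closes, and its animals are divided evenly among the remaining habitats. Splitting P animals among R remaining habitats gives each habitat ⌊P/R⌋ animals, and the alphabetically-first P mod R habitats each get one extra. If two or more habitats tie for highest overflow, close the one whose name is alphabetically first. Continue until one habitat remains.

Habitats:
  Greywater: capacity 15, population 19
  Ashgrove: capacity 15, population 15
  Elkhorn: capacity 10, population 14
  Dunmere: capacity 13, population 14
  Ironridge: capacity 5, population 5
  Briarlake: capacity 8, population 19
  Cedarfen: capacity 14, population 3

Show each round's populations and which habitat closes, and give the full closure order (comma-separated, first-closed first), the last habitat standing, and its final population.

Round 1: Ashgrove=15 Briarlake=19 Cedarfen=3 Dunmere=14 Elkhorn=14 Greywater=19 Ironridge=5 → close Briarlake (overflow 11)
  19÷6 = 3 each, +1 to first 1
Round 2: Ashgrove=19 Cedarfen=6 Dunmere=17 Elkhorn=17 Greywater=22 Ironridge=8 → close Elkhorn (overflow 7)
  17÷5 = 3 each, +1 to first 2
Round 3: Ashgrove=23 Cedarfen=10 Dunmere=20 Greywater=25 Ironridge=11 → close Greywater (overflow 10)
  25÷4 = 6 each, +1 to first 1
Round 4: Ashgrove=30 Cedarfen=16 Dunmere=26 Ironridge=17 → close Ashgrove (overflow 15)
  30÷3 = 10 each, +1 to first 0
Round 5: Cedarfen=26 Dunmere=36 Ironridge=27 → close Dunmere (overflow 23)
  36÷2 = 18 each, +1 to first 0
Round 6: Cedarfen=44 Ironridge=45 → close Ironridge (overflow 40)
  45÷1 = 45 each, +1 to first 0

Closure order: Briarlake, Elkhorn, Greywater, Ashgrove, Dunmere, Ironridge
Last habitat: Cedarfen with 89 animals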